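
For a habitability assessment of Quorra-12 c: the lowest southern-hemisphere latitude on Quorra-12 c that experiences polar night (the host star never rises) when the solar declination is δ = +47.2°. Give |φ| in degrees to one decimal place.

|φ| = 42.8°

Polar night requires cos H₀ = −tan φ tan δ ≥ 1, i.e. tan φ tan δ ≤ −1.
The boundary is |tan φ| · |tan δ| = 1, so |φ| = 90° − |δ| = 90° − 47.2° = 42.8° in the southern hemisphere.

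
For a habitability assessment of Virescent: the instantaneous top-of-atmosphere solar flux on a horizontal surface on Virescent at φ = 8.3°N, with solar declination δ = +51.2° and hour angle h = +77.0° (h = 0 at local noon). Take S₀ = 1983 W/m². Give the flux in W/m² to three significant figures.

500 W/m²

cos θ_z = sin φ sin δ + cos φ cos δ cos h = 0.112502 + 0.139479 = 0.251981.
Flux = S₀ · cos θ_z = 1983 × 0.251981 = 499.7 W/m².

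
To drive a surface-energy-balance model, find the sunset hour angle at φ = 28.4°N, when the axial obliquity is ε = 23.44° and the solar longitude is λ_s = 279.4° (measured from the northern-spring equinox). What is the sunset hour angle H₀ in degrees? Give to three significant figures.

H₀ = 76.7°

Solar declination: sin δ = sin ε · sin λ_s = sin 23.44° × sin 279.4° = -0.39245, so δ = -23.107°.
cos H₀ = −tan φ · tan δ = −tan(+28.4°) × tan(-23.107°) = 0.2307, so H₀ = 1.3380 rad = 76.66°.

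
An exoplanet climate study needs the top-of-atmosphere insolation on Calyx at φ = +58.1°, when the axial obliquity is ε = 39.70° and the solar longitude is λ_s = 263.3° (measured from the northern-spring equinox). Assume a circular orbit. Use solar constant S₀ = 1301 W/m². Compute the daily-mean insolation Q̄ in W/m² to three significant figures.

Q̄ ≈ 0.00 W/m²

Solar declination: sin δ = sin ε · sin λ_s = sin 39.70° × sin 263.3° = -0.63441, so δ = -39.376°.
cos H₀ = −tan(+58.1°) tan(-39.376°) = 1.3185 ≥ 1 ⇒ polar night, H₀ = 0 and Q̄ = 0.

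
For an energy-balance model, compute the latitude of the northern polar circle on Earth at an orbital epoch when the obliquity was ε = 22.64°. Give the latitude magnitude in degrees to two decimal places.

The polar circle is the lowest latitude that experiences at least one full rotation of continuous daylight at the northern-summer solstice; it lies at |ϕ| = 90° − ε = 90° − 22.64° = 67.36°.

67.36°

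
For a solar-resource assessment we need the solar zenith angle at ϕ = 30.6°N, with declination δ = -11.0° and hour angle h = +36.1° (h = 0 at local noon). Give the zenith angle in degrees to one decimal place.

cos θ_z = sin ϕ sin δ + cos ϕ cos δ cos h = -0.097130 + 0.682693 = 0.585563.
θ_z = arccos(0.585563) = 54.2°.

θ_z = 54.2°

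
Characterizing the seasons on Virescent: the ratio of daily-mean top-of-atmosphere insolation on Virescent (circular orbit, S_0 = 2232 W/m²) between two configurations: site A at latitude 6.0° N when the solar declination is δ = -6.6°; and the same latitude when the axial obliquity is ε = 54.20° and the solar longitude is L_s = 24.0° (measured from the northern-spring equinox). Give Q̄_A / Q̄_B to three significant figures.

Q̄_A / Q̄_B ≈ 0.975

— Configuration A (ϕ=+6.0°):
cos h₀ = −tan(+6.0°) tan(-6.600°) = 0.0122, h₀ = 1.5586 rad.
Bracket: h₀ sin ϕ sin δ + cos ϕ cos δ sin h₀ = 1.5586×0.10453×-0.11494 + 0.99452×0.99337×0.99993 = -0.018726 + 0.987857 = 0.969131.
Q̄ = (S_0/π) × [bracket] = (2232/π) × 0.969131 = 688.54 W/m².
— Configuration B (ϕ=+6.0°):
Solar declination: sin δ = sin ε · sin L_s = sin 54.20° × sin 24.0° = 0.32989, so δ = +19.262°.
cos h₀ = −tan(+6.0°) tan(+19.262°) = -0.0367, h₀ = 1.6075 rad.
Bracket: h₀ sin ϕ sin δ + cos ϕ cos δ sin h₀ = 1.6075×0.10453×0.32989 + 0.99452×0.94402×0.99933 = 0.055432 + 0.938218 = 0.993650.
Q̄ = (S_0/π) × [bracket] = (2232/π) × 0.993650 = 705.96 W/m².
Ratio Q̄_A / Q̄_B = 688.54 / 705.96 = 0.9753.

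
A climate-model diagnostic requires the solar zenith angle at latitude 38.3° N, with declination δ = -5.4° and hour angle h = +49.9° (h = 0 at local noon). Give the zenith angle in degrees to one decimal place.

θ_z = 63.6°

cos θ_z = sin ϕ sin δ + cos ϕ cos δ cos h = -0.058326 + 0.503250 = 0.444924.
θ_z = arccos(0.444924) = 63.6°.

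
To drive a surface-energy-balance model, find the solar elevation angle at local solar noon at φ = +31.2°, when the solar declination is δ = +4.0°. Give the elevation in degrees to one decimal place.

At local noon the hour angle is zero, so the zenith angle equals |φ − δ| = |+31.2° − (+4.000°)| = 27.200°.
Elevation = 90° − 27.200° = 62.8°.

62.8°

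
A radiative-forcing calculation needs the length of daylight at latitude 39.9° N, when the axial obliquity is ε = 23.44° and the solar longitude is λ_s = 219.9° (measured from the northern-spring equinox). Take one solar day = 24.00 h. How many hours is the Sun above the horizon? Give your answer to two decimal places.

Solar declination: sin δ = sin ε · sin λ_s = sin 23.44° × sin 219.9° = -0.25516, so δ = -14.783°.
cos H₀ = −tan φ · tan δ = −tan(+39.9°) × tan(-14.783°) = 0.2207, so H₀ = 1.3483 rad = 77.25°.
Daylight = 2H₀/(2π) × 24.00 h = (1.3483/π) × 24.00 = 10.30 h.

10.30 h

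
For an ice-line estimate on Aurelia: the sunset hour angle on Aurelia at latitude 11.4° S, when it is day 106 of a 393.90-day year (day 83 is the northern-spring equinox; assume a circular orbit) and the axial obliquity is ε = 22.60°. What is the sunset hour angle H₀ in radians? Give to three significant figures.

H₀ = 1.54 rad

Solar longitude: λ_s = 360° × (106 − 83)/393.90 = 21.021°.
sin δ = sin 22.60° × sin 21.021° = 0.13785, so δ = +7.923°.
cos H₀ = −tan φ · tan δ = −tan(-11.4°) × tan(+7.923°) = 0.0281, so H₀ = 1.5427 rad = 88.39°.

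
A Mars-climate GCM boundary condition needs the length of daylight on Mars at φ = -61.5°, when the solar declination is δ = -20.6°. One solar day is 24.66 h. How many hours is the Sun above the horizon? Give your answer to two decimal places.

18.33 h

cos H₀ = −tan φ · tan δ = −tan(-61.5°) × tan(-20.600°) = -0.6923, so H₀ = 2.3354 rad = 133.81°.
Daylight = 2H₀/(2π) × 24.66 h = (2.3354/π) × 24.66 = 18.33 h.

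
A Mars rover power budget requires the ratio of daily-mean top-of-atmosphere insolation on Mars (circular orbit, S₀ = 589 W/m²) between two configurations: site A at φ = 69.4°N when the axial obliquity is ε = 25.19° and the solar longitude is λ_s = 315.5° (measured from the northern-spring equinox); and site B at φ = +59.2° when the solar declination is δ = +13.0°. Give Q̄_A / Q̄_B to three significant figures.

Q̄_A / Q̄_B ≈ 0.0263

— Configuration A (φ=+69.4°):
Solar declination: sin δ = sin ε · sin λ_s = sin 25.19° × sin 315.5° = -0.29832, so δ = -17.357°.
cos H₀ = −tan(+69.4°) tan(-17.357°) = 0.8315, H₀ = 0.5889 rad.
Bracket: H₀ sin φ sin δ + cos φ cos δ sin H₀ = 0.5889×0.93606×-0.29832 + 0.35184×0.95447×0.55547 = -0.164448 + 0.186538 = 0.022090.
Q̄ = (S₀/π) × [bracket] = (589/π) × 0.022090 = 4.1415 W/m².
— Configuration B (φ=+59.2°):
cos H₀ = −tan(+59.2°) tan(+13.000°) = -0.3873, H₀ = 1.9685 rad.
Bracket: H₀ sin φ sin δ + cos φ cos δ sin H₀ = 1.9685×0.85896×0.22495 + 0.51204×0.97437×0.92196 = 0.380360 + 0.459981 = 0.840341.
Q̄ = (S₀/π) × [bracket] = (589/π) × 0.840341 = 157.55 W/m².
Ratio Q̄_A / Q̄_B = 4.1415 / 157.55 = 0.02629.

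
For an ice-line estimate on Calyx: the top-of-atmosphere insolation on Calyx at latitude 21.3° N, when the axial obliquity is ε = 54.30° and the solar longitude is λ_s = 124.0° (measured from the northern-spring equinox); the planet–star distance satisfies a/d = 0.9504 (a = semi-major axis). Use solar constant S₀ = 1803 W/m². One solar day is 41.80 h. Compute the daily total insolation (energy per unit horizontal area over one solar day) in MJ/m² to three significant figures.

Solar declination: sin δ = sin ε · sin λ_s = sin 54.30° × sin 124.0° = 0.67325, so δ = +42.318°.
cos H₀ = −tan(+21.3°) tan(+42.318°) = -0.3550, H₀ = 1.9337 rad.
Bracket: H₀ sin φ sin δ + cos φ cos δ sin H₀ = 1.9337×0.36325×0.67325 + 0.93169×0.73942×0.93487 = 0.472902 + 0.644041 = 1.116943.
Inverse-square distance factor (a/d)² = 0.9504² = 0.903260.
Q̄ = (S₀/π) × 0.903260 × [bracket] = (1803/π) × 0.903260 × 1.116943 = 579.01 W/m².
Daily total = Q̄ × 41.80 h × 3600 s/h = 579.01 × 41.80 × 3600 / 10⁶ = 87.13 MJ/m².

87.1 MJ/m²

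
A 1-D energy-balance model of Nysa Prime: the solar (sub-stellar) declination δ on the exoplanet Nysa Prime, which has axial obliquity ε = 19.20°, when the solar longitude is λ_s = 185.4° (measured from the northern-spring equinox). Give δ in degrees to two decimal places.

sin δ = sin ε · sin λ_s = sin 19.20° × sin 185.4° = -0.030949.
δ = arcsin(-0.030949) = -1.77°.

δ = -1.77°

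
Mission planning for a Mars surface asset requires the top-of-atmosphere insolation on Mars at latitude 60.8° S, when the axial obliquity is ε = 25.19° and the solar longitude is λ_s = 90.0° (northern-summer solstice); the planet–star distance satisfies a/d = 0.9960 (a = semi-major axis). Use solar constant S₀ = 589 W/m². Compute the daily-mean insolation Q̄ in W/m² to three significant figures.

Q̄ ≈ 4.92 W/m²

Solar declination: sin δ = sin ε · sin λ_s = sin 25.19° × sin 90.0° = 0.42562, so δ = +25.190°.
cos H₀ = −tan(-60.8°) tan(+25.190°) = 0.8416, H₀ = 0.5706 rad.
Bracket: H₀ sin φ sin δ + cos φ cos δ sin H₀ = 0.5706×-0.87292×0.42562 + 0.48786×0.90490×0.54011 = -0.211996 + 0.238439 = 0.026443.
Inverse-square distance factor (a/d)² = 0.9960² = 0.992016.
Q̄ = (S₀/π) × 0.992016 × [bracket] = (589/π) × 0.992016 × 0.026443 = 4.918 W/m².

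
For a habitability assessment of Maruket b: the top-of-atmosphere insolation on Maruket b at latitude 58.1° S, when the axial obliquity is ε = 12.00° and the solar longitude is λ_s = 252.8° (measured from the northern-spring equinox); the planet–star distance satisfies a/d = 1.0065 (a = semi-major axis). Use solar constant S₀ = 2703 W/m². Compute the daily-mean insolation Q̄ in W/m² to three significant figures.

Q̄ ≈ 706 W/m²

Solar declination: sin δ = sin ε · sin λ_s = sin 12.00° × sin 252.8° = -0.19861, so δ = -11.456°.
cos H₀ = −tan(-58.1°) tan(-11.456°) = -0.3256, H₀ = 1.9024 rad.
Bracket: H₀ sin φ sin δ + cos φ cos δ sin H₀ = 1.9024×-0.84897×-0.19861 + 0.52844×0.98008×0.94552 = 0.320771 + 0.489698 = 0.810469.
Inverse-square distance factor (a/d)² = 1.0065² = 1.013042.
Q̄ = (S₀/π) × 1.013042 × [bracket] = (2703/π) × 1.013042 × 0.810469 = 706.4 W/m².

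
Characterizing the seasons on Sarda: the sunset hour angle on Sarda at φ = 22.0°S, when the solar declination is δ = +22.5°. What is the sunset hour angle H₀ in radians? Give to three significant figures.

H₀ = 1.40 rad

cos H₀ = −tan φ · tan δ = −tan(-22.0°) × tan(+22.500°) = 0.1674, so H₀ = 1.4027 rad = 80.37°.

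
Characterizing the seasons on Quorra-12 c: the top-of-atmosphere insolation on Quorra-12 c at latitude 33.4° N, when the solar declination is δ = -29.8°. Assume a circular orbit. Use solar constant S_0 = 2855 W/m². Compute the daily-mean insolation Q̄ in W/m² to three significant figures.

cos h₀ = −tan(+33.4°) tan(-29.800°) = 0.3776, h₀ = 1.1836 rad.
Bracket: h₀ sin ϕ sin δ + cos ϕ cos δ sin h₀ = 1.1836×0.55048×-0.49697 + 0.83485×0.86777×0.92596 = -0.323800 + 0.670819 = 0.347019.
Q̄ = (S_0/π) × [bracket] = (2855/π) × 0.347019 = 315.4 W/m².

Q̄ ≈ 315 W/m²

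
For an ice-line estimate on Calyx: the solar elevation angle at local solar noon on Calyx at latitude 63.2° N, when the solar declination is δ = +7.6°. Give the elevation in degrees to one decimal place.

At local noon the hour angle is zero, so the zenith angle equals |ϕ − δ| = |+63.2° − (+7.600°)| = 55.600°.
Elevation = 90° − 55.600° = 34.4°.

34.4°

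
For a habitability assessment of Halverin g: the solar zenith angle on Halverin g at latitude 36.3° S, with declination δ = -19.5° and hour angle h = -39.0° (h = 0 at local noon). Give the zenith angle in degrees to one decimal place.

cos θ_z = sin φ sin δ + cos φ cos δ cos h = 0.197618 + 0.590399 = 0.788017.
θ_z = arccos(0.788017) = 38.0°.

θ_z = 38.0°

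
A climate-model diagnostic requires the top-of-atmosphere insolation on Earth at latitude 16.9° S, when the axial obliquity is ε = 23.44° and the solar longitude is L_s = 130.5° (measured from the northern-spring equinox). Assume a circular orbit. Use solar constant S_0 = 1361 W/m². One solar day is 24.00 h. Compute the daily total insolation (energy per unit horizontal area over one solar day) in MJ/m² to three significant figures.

Solar declination: sin δ = sin ε · sin L_s = sin 23.44° × sin 130.5° = 0.30248, so δ = +17.607°.
cos h₀ = −tan(-16.9°) tan(+17.607°) = 0.0964, h₀ = 1.4742 rad.
Bracket: h₀ sin ϕ sin δ + cos ϕ cos δ sin h₀ = 1.4742×-0.29070×0.30248 + 0.95681×0.95316×0.99534 = -0.129628 + 0.907743 = 0.778115.
Q̄ = (S_0/π) × [bracket] = (1361/π) × 0.778115 = 337.09 W/m².
Daily total = Q̄ × 24.00 h × 3600 s/h = 337.09 × 24.00 × 3600 / 10⁶ = 29.12 MJ/m².

29.1 MJ/m²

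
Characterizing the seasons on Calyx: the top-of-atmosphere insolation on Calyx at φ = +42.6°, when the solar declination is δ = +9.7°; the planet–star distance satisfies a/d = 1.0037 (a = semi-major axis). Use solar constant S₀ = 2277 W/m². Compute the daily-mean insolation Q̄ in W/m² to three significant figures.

Q̄ ≈ 667 W/m²

cos H₀ = −tan(+42.6°) tan(+9.700°) = -0.1572, H₀ = 1.7286 rad.
Bracket: H₀ sin φ sin δ + cos φ cos δ sin H₀ = 1.7286×0.67688×0.16849 + 0.73610×0.98570×0.98757 = 0.197143 + 0.716555 = 0.913698.
Inverse-square distance factor (a/d)² = 1.0037² = 1.007414.
Q̄ = (S₀/π) × 1.007414 × [bracket] = (2277/π) × 1.007414 × 0.913698 = 667.2 W/m².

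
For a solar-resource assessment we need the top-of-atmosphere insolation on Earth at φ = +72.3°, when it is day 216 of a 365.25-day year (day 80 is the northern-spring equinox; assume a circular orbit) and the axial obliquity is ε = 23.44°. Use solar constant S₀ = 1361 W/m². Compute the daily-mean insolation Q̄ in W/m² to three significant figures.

Solar longitude: λ_s = 360° × (216 − 80)/365.25 = 134.045°.
sin δ = sin 23.44° × sin 134.045° = 0.28593, so δ = +16.614°.
cos H₀ = −tan(+72.3°) tan(+16.614°) = -0.9350, H₀ = 2.7789 rad.
Bracket: H₀ sin φ sin δ + cos φ cos δ sin H₀ = 2.7789×0.95266×0.28593 + 0.30403×0.95825×0.35475 = 0.756956 + 0.103352 = 0.860308.
Q̄ = (S₀/π) × [bracket] = (1361/π) × 0.860308 = 372.7 W/m².

Q̄ ≈ 373 W/m²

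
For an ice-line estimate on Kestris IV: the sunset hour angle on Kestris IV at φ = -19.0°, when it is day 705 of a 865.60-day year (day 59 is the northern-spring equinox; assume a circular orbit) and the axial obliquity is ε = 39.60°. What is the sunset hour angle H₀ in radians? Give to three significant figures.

H₀ = 1.86 rad

Solar longitude: λ_s = 360° × (705 − 59)/865.60 = 268.669°.
sin δ = sin 39.60° × sin 268.669° = -0.63725, so δ = -39.587°.
cos H₀ = −tan φ · tan δ = −tan(-19.0°) × tan(-39.587°) = -0.2847, so H₀ = 1.8595 rad = 106.54°.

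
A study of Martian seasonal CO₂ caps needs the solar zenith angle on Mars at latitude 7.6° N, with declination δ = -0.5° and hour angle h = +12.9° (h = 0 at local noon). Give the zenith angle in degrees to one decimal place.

θ_z = 15.2°

cos θ_z = sin φ sin δ + cos φ cos δ cos h = -0.001154 + 0.966162 = 0.965008.
θ_z = arccos(0.965008) = 15.2°.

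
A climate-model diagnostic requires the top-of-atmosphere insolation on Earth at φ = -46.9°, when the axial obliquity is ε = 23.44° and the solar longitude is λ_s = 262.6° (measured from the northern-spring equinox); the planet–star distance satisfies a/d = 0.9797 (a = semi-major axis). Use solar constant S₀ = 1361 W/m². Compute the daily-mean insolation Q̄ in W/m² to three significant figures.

Solar declination: sin δ = sin ε · sin λ_s = sin 23.44° × sin 262.6° = -0.39448, so δ = -23.233°.
cos H₀ = −tan(-46.9°) tan(-23.233°) = -0.4587, H₀ = 2.0474 rad.
Bracket: H₀ sin φ sin δ + cos φ cos δ sin H₀ = 2.0474×-0.73016×-0.39448 + 0.68327×0.91891×0.88857 = 0.589720 + 0.557901 = 1.147621.
Inverse-square distance factor (a/d)² = 0.9797² = 0.959812.
Q̄ = (S₀/π) × 0.959812 × [bracket] = (1361/π) × 0.959812 × 1.147621 = 477.2 W/m².

Q̄ ≈ 477 W/m²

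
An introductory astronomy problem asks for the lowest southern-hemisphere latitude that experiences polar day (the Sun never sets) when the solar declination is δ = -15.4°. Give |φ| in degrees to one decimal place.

Polar day requires cos H₀ = −tan φ tan δ ≤ −1, i.e. tan φ tan δ ≥ 1.
The boundary is |tan φ| · |tan δ| = 1, so |φ| = 90° − |δ| = 90° − 15.4° = 74.6° in the southern hemisphere.

|φ| = 74.6°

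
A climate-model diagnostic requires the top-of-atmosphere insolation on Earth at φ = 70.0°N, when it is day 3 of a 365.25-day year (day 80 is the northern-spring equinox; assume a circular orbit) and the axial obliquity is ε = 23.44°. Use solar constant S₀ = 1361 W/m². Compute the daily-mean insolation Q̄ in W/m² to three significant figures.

Solar longitude: λ_s = 360° × (3 − 80)/365.25 = -75.893°, i.e. -75.893° + 360° = 284.107°.
sin δ = sin 23.44° × sin 284.107° = -0.38579, so δ = -22.693°.
cos H₀ = −tan(+70.0°) tan(-22.693°) = 1.1489 ≥ 1 ⇒ polar night, H₀ = 0 and Q̄ = 0.

Q̄ ≈ 0.00 W/m²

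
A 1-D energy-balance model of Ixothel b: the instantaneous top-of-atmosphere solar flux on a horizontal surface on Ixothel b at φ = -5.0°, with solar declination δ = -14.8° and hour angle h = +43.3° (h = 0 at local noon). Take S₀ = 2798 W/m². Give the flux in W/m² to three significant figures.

cos θ_z = sin φ sin δ + cos φ cos δ cos h = 0.022264 + 0.700950 = 0.723214.
Flux = S₀ · cos θ_z = 2798 × 0.723214 = 2024 W/m².

2.02e+03 W/m²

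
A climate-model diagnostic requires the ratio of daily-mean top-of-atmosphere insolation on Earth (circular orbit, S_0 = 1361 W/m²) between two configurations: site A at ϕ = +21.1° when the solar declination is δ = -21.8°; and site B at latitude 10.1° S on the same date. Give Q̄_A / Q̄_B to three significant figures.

— Configuration A (ϕ=+21.1°):
cos h₀ = −tan(+21.1°) tan(-21.800°) = 0.1543, h₀ = 1.4158 rad.
Bracket: h₀ sin ϕ sin δ + cos ϕ cos δ sin h₀ = 1.4158×0.36000×-0.37137 + 0.93295×0.92849×0.98802 = -0.189283 + 0.855857 = 0.666574.
Q̄ = (S_0/π) × [bracket] = (1361/π) × 0.666574 = 288.77 W/m².
— Configuration B (ϕ=-10.1°):
cos h₀ = −tan(-10.1°) tan(-21.800°) = -0.0712, h₀ = 1.6421 rad.
Bracket: h₀ sin ϕ sin δ + cos ϕ cos δ sin h₀ = 1.6421×-0.17537×-0.37137 + 0.98450×0.92849×0.99746 = 0.106945 + 0.911777 = 1.018722.
Q̄ = (S_0/π) × [bracket] = (1361/π) × 1.018722 = 441.33 W/m².
Ratio Q̄_A / Q̄_B = 288.77 / 441.33 = 0.6543.

Q̄_A / Q̄_B ≈ 0.654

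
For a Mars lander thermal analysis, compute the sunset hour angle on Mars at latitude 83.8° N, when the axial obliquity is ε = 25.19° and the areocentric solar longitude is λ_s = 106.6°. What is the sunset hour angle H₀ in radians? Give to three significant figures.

H₀ = 3.14 rad

sin δ = sin 25.19° × sin 106.6° = 0.40788, so δ = +24.072°.
Sunrise equation: cos H₀ = −tan φ · tan δ = -4.1122 ≤ −1, so the Sun never sets (polar day) and H₀ = π.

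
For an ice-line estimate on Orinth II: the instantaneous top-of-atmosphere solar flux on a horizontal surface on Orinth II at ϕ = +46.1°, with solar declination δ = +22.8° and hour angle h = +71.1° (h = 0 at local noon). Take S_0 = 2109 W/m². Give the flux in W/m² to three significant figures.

1.03e+03 W/m²

cos θ_z = sin ϕ sin δ + cos ϕ cos δ cos h = 0.279225 + 0.207055 = 0.486280.
Flux = S_0 · cos θ_z = 2109 × 0.486280 = 1026 W/m².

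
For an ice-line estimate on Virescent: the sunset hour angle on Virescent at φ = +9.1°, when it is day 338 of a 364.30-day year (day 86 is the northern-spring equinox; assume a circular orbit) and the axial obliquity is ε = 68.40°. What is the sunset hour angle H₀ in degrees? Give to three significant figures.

Solar longitude: λ_s = 360° × (338 − 86)/364.30 = 249.026°.
sin δ = sin 68.40° × sin 249.026° = -0.86817, so δ = -60.247°.
cos H₀ = −tan φ · tan δ = −tan(+9.1°) × tan(-60.247°) = 0.2802, so H₀ = 1.2868 rad = 73.73°.

H₀ = 73.7°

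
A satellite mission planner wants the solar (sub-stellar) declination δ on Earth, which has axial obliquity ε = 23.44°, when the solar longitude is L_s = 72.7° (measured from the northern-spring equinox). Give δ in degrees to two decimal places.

δ = +22.32°

sin δ = sin ε · sin L_s = sin 23.44° × sin 72.7° = 0.379793.
δ = arcsin(0.379793) = +22.32°.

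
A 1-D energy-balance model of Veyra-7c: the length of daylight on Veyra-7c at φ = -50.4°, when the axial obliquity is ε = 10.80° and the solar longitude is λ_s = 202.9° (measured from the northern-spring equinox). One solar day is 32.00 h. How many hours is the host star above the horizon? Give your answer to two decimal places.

16.90 h

Solar declination: sin δ = sin ε · sin λ_s = sin 10.80° × sin 202.9° = -0.07291, so δ = -4.181°.
cos H₀ = −tan φ · tan δ = −tan(-50.4°) × tan(-4.181°) = -0.0884, so H₀ = 1.6593 rad = 95.07°.
Daylight = 2H₀/(2π) × 32.00 h = (1.6593/π) × 32.00 = 16.90 h.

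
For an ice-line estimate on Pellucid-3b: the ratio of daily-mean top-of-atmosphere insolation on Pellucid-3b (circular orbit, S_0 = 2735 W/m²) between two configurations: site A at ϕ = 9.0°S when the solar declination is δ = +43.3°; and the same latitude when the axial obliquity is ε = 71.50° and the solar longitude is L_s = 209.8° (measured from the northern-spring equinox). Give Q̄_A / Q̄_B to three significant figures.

Q̄_A / Q̄_B ≈ 0.564

— Configuration A (ϕ=-9.0°):
cos h₀ = −tan(-9.0°) tan(+43.300°) = 0.1493, h₀ = 1.4210 rad.
Bracket: h₀ sin ϕ sin δ + cos ϕ cos δ sin h₀ = 1.4210×-0.15643×0.68582 + 0.98769×0.72777×0.98880 = -0.152449 + 0.710760 = 0.558311.
Q̄ = (S_0/π) × [bracket] = (2735/π) × 0.558311 = 486.05 W/m².
— Configuration B (ϕ=-9.0°):
Solar declination: sin δ = sin ε · sin L_s = sin 71.50° × sin 209.8° = -0.47129, so δ = -28.118°.
cos h₀ = −tan(-9.0°) tan(-28.118°) = -0.0846, h₀ = 1.6555 rad.
Bracket: h₀ sin ϕ sin δ + cos ϕ cos δ sin h₀ = 1.6555×-0.15643×-0.47129 + 0.98769×0.88198×0.99641 = 0.122050 + 0.867995 = 0.990045.
Q̄ = (S_0/π) × [bracket] = (2735/π) × 0.990045 = 861.91 W/m².
Ratio Q̄_A / Q̄_B = 486.05 / 861.91 = 0.5639.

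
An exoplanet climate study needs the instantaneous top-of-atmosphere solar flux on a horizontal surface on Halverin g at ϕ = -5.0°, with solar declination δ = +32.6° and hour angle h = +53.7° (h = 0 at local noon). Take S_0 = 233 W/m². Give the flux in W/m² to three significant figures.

cos θ_z = sin ϕ sin δ + cos ϕ cos δ cos h = -0.046957 + 0.496845 = 0.449888.
Flux = S_0 · cos θ_z = 233 × 0.449888 = 104.8 W/m².

105 W/m²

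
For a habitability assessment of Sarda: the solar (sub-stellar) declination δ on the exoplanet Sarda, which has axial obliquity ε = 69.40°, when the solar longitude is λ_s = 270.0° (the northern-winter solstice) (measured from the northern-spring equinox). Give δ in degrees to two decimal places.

sin δ = sin ε · sin λ_s = sin 69.40° × sin 270.0° = -0.936060.
δ = arcsin(-0.936060) = -69.40°.

δ = -69.40°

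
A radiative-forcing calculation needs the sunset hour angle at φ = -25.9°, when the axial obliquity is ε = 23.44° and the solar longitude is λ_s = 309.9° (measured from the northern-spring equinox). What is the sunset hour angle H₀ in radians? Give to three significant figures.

Solar declination: sin δ = sin ε · sin λ_s = sin 23.44° × sin 309.9° = -0.30517, so δ = -17.768°.
cos H₀ = −tan φ · tan δ = −tan(-25.9°) × tan(-17.768°) = -0.1556, so H₀ = 1.7270 rad = 98.95°.

H₀ = 1.73 rad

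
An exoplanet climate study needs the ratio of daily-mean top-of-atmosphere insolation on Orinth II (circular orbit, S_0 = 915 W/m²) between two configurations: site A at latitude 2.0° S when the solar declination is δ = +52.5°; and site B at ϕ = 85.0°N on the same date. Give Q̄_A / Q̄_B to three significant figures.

Q̄_A / Q̄_B ≈ 0.228

— Configuration A (ϕ=-2.0°):
cos h₀ = −tan(-2.0°) tan(+52.500°) = 0.0455, h₀ = 1.5253 rad.
Bracket: h₀ sin ϕ sin δ + cos ϕ cos δ sin h₀ = 1.5253×-0.03490×0.79335 + 0.99939×0.60876×0.99896 = -0.042232 + 0.607756 = 0.565524.
Q̄ = (S_0/π) × [bracket] = (915/π) × 0.565524 = 164.71 W/m².
— Configuration B (ϕ=+85.0°):
cos h₀ = −tan(+85.0°) tan(+52.500°) = -14.8959 ≤ −1 ⇒ polar day, h₀ = π.
Bracket: h₀ sin ϕ sin δ + cos ϕ cos δ sin h₀ = 3.1416×0.99619×0.79335 + 0.08716×0.60876×0.00000 = 2.482892 + 0.000000 = 2.482892.
Q̄ = (S_0/π) × [bracket] = (915/π) × 2.482892 = 723.15 W/m².
Ratio Q̄_A / Q̄_B = 164.71 / 723.15 = 0.2278.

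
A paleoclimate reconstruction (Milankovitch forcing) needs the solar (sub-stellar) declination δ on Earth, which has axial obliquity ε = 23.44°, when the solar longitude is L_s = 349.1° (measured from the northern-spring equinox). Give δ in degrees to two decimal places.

sin δ = sin ε · sin L_s = sin 23.44° × sin 349.1° = -0.075220.
δ = arcsin(-0.075220) = -4.31°.

δ = -4.31°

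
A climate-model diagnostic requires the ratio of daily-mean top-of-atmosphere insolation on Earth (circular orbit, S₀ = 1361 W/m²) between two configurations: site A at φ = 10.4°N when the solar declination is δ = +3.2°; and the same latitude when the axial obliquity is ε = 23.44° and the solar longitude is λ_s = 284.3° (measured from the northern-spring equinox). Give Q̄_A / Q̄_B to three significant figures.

— Configuration A (φ=+10.4°):
cos H₀ = −tan(+10.4°) tan(+3.200°) = -0.0103, H₀ = 1.5811 rad.
Bracket: H₀ sin φ sin δ + cos φ cos δ sin H₀ = 1.5811×0.18052×0.05582 + 0.98357×0.99844×0.99995 = 0.015932 + 0.981987 = 0.997919.
Q̄ = (S₀/π) × [bracket] = (1361/π) × 0.997919 = 432.32 W/m².
— Configuration B (φ=+10.4°):
Solar declination: sin δ = sin ε · sin λ_s = sin 23.44° × sin 284.3° = -0.38546, so δ = -22.673°.
cos H₀ = −tan(+10.4°) tan(-22.673°) = 0.0767, H₀ = 1.4941 rad.
Bracket: H₀ sin φ sin δ + cos φ cos δ sin H₀ = 1.4941×0.18052×-0.38546 + 0.98357×0.92272×0.99706 = -0.103964 + 0.904891 = 0.800927.
Q̄ = (S₀/π) × [bracket] = (1361/π) × 0.800927 = 346.98 W/m².
Ratio Q̄_A / Q̄_B = 432.32 / 346.98 = 1.246.

Q̄_A / Q̄_B ≈ 1.25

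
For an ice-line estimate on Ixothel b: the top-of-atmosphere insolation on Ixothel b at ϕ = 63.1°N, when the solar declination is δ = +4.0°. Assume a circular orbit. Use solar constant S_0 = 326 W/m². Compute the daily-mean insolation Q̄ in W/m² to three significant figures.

Q̄ ≈ 57.4 W/m²

cos h₀ = −tan(+63.1°) tan(+4.000°) = -0.1378, h₀ = 1.7091 rad.
Bracket: h₀ sin ϕ sin δ + cos ϕ cos δ sin h₀ = 1.7091×0.89180×0.06976 + 0.45243×0.99756×0.99046 = 0.106326 + 0.447020 = 0.553346.
Q̄ = (S_0/π) × [bracket] = (326/π) × 0.553346 = 57.42 W/m².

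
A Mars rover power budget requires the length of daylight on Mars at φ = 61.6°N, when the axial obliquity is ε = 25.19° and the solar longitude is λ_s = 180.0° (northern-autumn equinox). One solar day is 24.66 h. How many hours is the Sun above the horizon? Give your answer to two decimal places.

Solar declination: sin δ = sin ε · sin λ_s = sin 25.19° × sin 180.0° = 0.00000, so δ = +0.000°.
cos H₀ = −tan φ · tan δ = −tan(+61.6°) × tan(+0.000°) = -0.0000, so H₀ = 1.5708 rad = 90.00°.
Daylight = 2H₀/(2π) × 24.66 h = (1.5708/π) × 24.66 = 12.33 h.

12.33 h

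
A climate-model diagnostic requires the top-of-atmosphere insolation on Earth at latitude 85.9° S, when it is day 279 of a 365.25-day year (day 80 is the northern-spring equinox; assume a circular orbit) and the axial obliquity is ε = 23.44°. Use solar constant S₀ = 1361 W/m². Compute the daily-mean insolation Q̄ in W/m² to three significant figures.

Solar longitude: λ_s = 360° × (279 − 80)/365.25 = 196.140°.
sin δ = sin 23.44° × sin 196.140° = -0.11058, so δ = -6.349°.
cos H₀ = −tan(-85.9°) tan(-6.349°) = -1.5521 ≤ −1 ⇒ polar day, H₀ = π.
Bracket: H₀ sin φ sin δ + cos φ cos δ sin H₀ = 3.1416×-0.99744×-0.11058 + 0.07150×0.99387×0.00000 = 0.346509 + 0.000000 = 0.346509.
Q̄ = (S₀/π) × [bracket] = (1361/π) × 0.346509 = 150.1 W/m².

Q̄ ≈ 150 W/m²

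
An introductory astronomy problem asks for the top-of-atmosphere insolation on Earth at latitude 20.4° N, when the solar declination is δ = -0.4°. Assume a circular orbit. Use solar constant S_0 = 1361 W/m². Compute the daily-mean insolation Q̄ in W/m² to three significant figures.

Q̄ ≈ 404 W/m²

cos h₀ = −tan(+20.4°) tan(-0.400°) = 0.0026, h₀ = 1.5682 rad.
Bracket: h₀ sin ϕ sin δ + cos ϕ cos δ sin h₀ = 1.5682×0.34857×-0.00698 + 0.93728×0.99998×1.00000 = -0.003815 + 0.937261 = 0.933446.
Q̄ = (S_0/π) × [bracket] = (1361/π) × 0.933446 = 404.4 W/m².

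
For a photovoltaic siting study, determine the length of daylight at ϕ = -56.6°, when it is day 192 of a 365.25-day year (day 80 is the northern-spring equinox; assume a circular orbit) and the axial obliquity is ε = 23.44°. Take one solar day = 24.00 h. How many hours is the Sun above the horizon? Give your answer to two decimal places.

Solar longitude: L_s = 360° × (192 − 80)/365.25 = 110.390°.
sin δ = sin 23.44° × sin 110.390° = 0.37286, so δ = +21.892°.
cos h₀ = −tan ϕ · tan δ = −tan(-56.6°) × tan(+21.892°) = 0.6094, so h₀ = 0.9155 rad = 52.45°.
Daylight = 2h₀/(2π) × 24.00 h = (0.9155/π) × 24.00 = 6.99 h.

6.99 h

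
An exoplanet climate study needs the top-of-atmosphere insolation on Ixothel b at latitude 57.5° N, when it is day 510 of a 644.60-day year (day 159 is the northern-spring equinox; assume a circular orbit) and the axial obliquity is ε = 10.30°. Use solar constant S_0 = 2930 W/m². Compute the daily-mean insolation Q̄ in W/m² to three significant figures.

Q̄ ≈ 441 W/m²

Solar longitude: L_s = 360° × (510 − 159)/644.60 = 196.029°.
sin δ = sin 10.30° × sin 196.029° = -0.04937, so δ = -2.830°.
cos h₀ = −tan(+57.5°) tan(-2.830°) = 0.0776, h₀ = 1.4931 rad.
Bracket: h₀ sin ϕ sin δ + cos ϕ cos δ sin h₀ = 1.4931×0.84339×-0.04937 + 0.53730×0.99878×0.99699 = -0.062170 + 0.535029 = 0.472859.
Q̄ = (S_0/π) × [bracket] = (2930/π) × 0.472859 = 441.0 W/m².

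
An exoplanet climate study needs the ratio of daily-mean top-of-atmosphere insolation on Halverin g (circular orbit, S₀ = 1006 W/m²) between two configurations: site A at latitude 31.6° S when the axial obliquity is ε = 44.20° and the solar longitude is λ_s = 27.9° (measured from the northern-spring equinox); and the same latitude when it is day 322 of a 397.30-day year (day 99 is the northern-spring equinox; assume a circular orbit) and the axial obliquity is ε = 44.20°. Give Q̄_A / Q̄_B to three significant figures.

— Configuration A (φ=-31.6°):
Solar declination: sin δ = sin ε · sin λ_s = sin 44.20° × sin 27.9° = 0.32622, so δ = +19.040°.
cos H₀ = −tan(-31.6°) tan(+19.040°) = 0.2123, H₀ = 1.3569 rad.
Bracket: H₀ sin φ sin δ + cos φ cos δ sin H₀ = 1.3569×-0.52399×0.32622 + 0.85173×0.94529×0.97720 = -0.231943 + 0.786775 = 0.554832.
Q̄ = (S₀/π) × [bracket] = (1006/π) × 0.554832 = 177.67 W/m².
— Configuration B (φ=-31.6°):
Solar longitude: λ_s = 360° × (322 − 99)/397.30 = 202.064°.
sin δ = sin 44.20° × sin 202.064° = -0.26188, so δ = -15.182°.
cos H₀ = −tan(-31.6°) tan(-15.182°) = -0.1669, H₀ = 1.7385 rad.
Bracket: H₀ sin φ sin δ + cos φ cos δ sin H₀ = 1.7385×-0.52399×-0.26188 + 0.85173×0.96510×0.98597 = 0.238561 + 0.810472 = 1.049033.
Q̄ = (S₀/π) × [bracket] = (1006/π) × 1.049033 = 335.92 W/m².
Ratio Q̄_A / Q̄_B = 177.67 / 335.92 = 0.5289.

Q̄_A / Q̄_B ≈ 0.529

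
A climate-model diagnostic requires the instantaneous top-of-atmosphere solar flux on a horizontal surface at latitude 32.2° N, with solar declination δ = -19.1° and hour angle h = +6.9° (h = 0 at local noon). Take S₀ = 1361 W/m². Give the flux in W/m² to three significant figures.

cos θ_z = sin φ sin δ + cos φ cos δ cos h = -0.174367 + 0.793818 = 0.619451.
Flux = S₀ · cos θ_z = 1361 × 0.619451 = 843.1 W/m².

843 W/m²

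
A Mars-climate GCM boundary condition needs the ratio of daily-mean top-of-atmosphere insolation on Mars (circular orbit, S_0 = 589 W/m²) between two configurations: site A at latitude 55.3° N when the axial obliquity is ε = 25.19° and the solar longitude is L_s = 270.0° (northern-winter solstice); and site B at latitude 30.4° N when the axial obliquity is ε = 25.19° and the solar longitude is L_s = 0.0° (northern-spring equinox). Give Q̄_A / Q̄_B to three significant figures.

— Configuration A (ϕ=+55.3°):
Solar declination: sin δ = sin ε · sin L_s = sin 25.19° × sin 270.0° = -0.42562, so δ = -25.190°.
cos h₀ = −tan(+55.3°) tan(-25.190°) = 0.6793, h₀ = 0.8240 rad.
Bracket: h₀ sin ϕ sin δ + cos ϕ cos δ sin h₀ = 0.8240×0.82214×-0.42562 + 0.56928×0.90490×0.73389 = -0.288333 + 0.378057 = 0.089724.
Q̄ = (S_0/π) × [bracket] = (589/π) × 0.089724 = 16.822 W/m².
— Configuration B (ϕ=+30.4°):
Solar declination: sin δ = sin ε · sin L_s = sin 25.19° × sin 0.0° = 0.00000, so δ = +0.000°.
cos h₀ = −tan(+30.4°) tan(+0.000°) = -0.0000, h₀ = 1.5708 rad.
Bracket: h₀ sin ϕ sin δ + cos ϕ cos δ sin h₀ = 1.5708×0.50603×0.00000 + 0.86251×1.00000×1.00000 = 0.000000 + 0.862510 = 0.862510.
Q̄ = (S_0/π) × [bracket] = (589/π) × 0.862510 = 161.71 W/m².
Ratio Q̄_A / Q̄_B = 16.822 / 161.71 = 0.1040.

Q̄_A / Q̄_B ≈ 0.104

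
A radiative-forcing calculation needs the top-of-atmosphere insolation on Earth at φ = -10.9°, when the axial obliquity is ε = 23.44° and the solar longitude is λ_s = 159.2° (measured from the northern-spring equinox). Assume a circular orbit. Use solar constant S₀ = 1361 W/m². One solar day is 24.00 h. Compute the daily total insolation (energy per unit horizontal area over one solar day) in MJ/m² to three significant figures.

34.8 MJ/m²

Solar declination: sin δ = sin ε · sin λ_s = sin 23.44° × sin 159.2° = 0.14126, so δ = +8.121°.
cos H₀ = −tan(-10.9°) tan(+8.121°) = 0.0275, H₀ = 1.5433 rad.
Bracket: H₀ sin φ sin δ + cos φ cos δ sin H₀ = 1.5433×-0.18910×0.14126 + 0.98196×0.98997×0.99962 = -0.041225 + 0.971742 = 0.930517.
Q̄ = (S₀/π) × [bracket] = (1361/π) × 0.930517 = 403.12 W/m².
Daily total = Q̄ × 24.00 h × 3600 s/h = 403.12 × 24.00 × 3600 / 10⁶ = 34.83 MJ/m².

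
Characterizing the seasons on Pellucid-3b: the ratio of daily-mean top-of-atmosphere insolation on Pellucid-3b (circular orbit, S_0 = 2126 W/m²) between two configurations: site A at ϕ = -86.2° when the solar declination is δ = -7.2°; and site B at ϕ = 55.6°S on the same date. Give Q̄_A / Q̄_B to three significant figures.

Q̄_A / Q̄_B ≈ 0.536

— Configuration A (ϕ=-86.2°):
cos h₀ = −tan(-86.2°) tan(-7.200°) = -1.9020 ≤ −1 ⇒ polar day, h₀ = π.
Bracket: h₀ sin ϕ sin δ + cos ϕ cos δ sin h₀ = 3.1416×-0.99780×-0.12533 + 0.06627×0.99211×0.00000 = 0.392871 + 0.000000 = 0.392871.
Q̄ = (S_0/π) × [bracket] = (2126/π) × 0.392871 = 265.87 W/m².
— Configuration B (ϕ=-55.6°):
cos h₀ = −tan(-55.6°) tan(-7.200°) = -0.1845, h₀ = 1.7564 rad.
Bracket: h₀ sin ϕ sin δ + cos ϕ cos δ sin h₀ = 1.7564×-0.82511×-0.12533 + 0.56497×0.99211×0.98283 = 0.181631 + 0.550888 = 0.732519.
Q̄ = (S_0/π) × [bracket] = (2126/π) × 0.732519 = 495.72 W/m².
Ratio Q̄_A / Q̄_B = 265.87 / 495.72 = 0.5363.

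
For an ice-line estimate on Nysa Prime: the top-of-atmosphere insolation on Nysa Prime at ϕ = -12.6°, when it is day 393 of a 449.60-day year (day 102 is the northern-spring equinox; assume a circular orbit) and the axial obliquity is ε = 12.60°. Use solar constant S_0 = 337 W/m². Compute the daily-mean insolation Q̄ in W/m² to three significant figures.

Solar longitude: L_s = 360° × (393 − 102)/449.60 = 233.007°.
sin δ = sin 12.60° × sin 233.007° = -0.17423, so δ = -10.034°.
cos h₀ = −tan(-12.6°) tan(-10.034°) = -0.0396, h₀ = 1.6104 rad.
Bracket: h₀ sin ϕ sin δ + cos ϕ cos δ sin h₀ = 1.6104×-0.21814×-0.17423 + 0.97592×0.98470×0.99922 = 0.061206 + 0.960239 = 1.021445.
Q̄ = (S_0/π) × [bracket] = (337/π) × 1.021445 = 109.6 W/m².

Q̄ ≈ 110 W/m²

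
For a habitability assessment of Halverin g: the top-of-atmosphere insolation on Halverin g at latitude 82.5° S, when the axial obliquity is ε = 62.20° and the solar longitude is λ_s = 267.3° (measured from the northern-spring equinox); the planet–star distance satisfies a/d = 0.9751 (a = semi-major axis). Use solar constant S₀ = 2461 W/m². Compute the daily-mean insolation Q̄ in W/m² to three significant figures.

Q̄ ≈ 2.05e+03 W/m²

Solar declination: sin δ = sin ε · sin λ_s = sin 62.20° × sin 267.3° = -0.88360, so δ = -62.080°.
cos H₀ = −tan(-82.5°) tan(-62.080°) = -14.3335 ≤ −1 ⇒ polar day, H₀ = π.
Bracket: H₀ sin φ sin δ + cos φ cos δ sin H₀ = 3.1416×-0.99144×-0.88360 + 0.13053×0.46824×0.00000 = 2.752156 + 0.000000 = 2.752156.
Inverse-square distance factor (a/d)² = 0.9751² = 0.950820.
Q̄ = (S₀/π) × 0.950820 × [bracket] = (2461/π) × 0.950820 × 2.752156 = 2050 W/m².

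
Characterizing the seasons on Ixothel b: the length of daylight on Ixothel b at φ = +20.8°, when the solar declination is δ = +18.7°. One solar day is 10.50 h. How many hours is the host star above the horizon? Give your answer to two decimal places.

cos H₀ = −tan φ · tan δ = −tan(+20.8°) × tan(+18.700°) = -0.1286, so H₀ = 1.6997 rad = 97.39°.
Daylight = 2H₀/(2π) × 10.50 h = (1.6997/π) × 10.50 = 5.68 h.

5.68 h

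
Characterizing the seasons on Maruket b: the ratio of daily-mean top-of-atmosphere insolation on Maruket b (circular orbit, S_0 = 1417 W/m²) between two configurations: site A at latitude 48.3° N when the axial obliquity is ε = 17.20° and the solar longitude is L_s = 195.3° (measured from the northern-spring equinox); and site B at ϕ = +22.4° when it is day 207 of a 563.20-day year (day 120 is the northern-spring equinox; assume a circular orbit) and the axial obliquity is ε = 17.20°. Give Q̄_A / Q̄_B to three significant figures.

Q̄_A / Q̄_B ≈ 0.548

— Configuration A (ϕ=+48.3°):
Solar declination: sin δ = sin ε · sin L_s = sin 17.20° × sin 195.3° = -0.07803, so δ = -4.475°.
cos h₀ = −tan(+48.3°) tan(-4.475°) = 0.0878, h₀ = 1.4828 rad.
Bracket: h₀ sin ϕ sin δ + cos ϕ cos δ sin h₀ = 1.4828×0.74664×-0.07803 + 0.66523×0.99695×0.99613 = -0.086388 + 0.660634 = 0.574246.
Q̄ = (S_0/π) × [bracket] = (1417/π) × 0.574246 = 259.01 W/m².
— Configuration B (ϕ=+22.4°):
Solar longitude: L_s = 360° × (207 − 120)/563.20 = 55.611°.
sin δ = sin 17.20° × sin 55.611° = 0.24402, so δ = +14.124°.
cos h₀ = −tan(+22.4°) tan(+14.124°) = -0.1037, h₀ = 1.6747 rad.
Bracket: h₀ sin ϕ sin δ + cos ϕ cos δ sin h₀ = 1.6747×0.38107×0.24402 + 0.92455×0.96977×0.99461 = 0.155728 + 0.891768 = 1.047496.
Q̄ = (S_0/π) × [bracket] = (1417/π) × 1.047496 = 472.47 W/m².
Ratio Q̄_A / Q̄_B = 259.01 / 472.47 = 0.5482.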